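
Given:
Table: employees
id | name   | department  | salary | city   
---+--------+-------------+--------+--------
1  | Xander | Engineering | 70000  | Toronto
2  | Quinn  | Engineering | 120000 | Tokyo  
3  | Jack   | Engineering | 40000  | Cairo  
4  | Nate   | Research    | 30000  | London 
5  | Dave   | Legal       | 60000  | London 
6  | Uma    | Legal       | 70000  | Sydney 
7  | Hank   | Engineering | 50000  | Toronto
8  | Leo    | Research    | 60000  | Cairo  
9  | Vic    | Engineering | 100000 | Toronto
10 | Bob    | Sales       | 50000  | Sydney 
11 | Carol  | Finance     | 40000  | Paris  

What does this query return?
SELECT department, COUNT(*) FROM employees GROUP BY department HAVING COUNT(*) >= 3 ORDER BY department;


Groups with count >= 3:
  Engineering: 5 -> PASS
  Finance: 1 -> filtered out
  Legal: 2 -> filtered out
  Research: 2 -> filtered out
  Sales: 1 -> filtered out


1 groups:
Engineering, 5


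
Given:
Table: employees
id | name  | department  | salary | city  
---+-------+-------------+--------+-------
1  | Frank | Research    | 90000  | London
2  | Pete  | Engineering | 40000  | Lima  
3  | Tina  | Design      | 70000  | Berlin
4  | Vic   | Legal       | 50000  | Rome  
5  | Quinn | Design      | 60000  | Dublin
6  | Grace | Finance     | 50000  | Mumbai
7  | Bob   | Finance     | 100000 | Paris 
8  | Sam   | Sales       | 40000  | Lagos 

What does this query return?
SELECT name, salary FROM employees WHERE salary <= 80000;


Filtering: salary <= 80000
Matching: 6 rows

6 rows:
Pete, 40000
Tina, 70000
Vic, 50000
Quinn, 60000
Grace, 50000
Sam, 40000


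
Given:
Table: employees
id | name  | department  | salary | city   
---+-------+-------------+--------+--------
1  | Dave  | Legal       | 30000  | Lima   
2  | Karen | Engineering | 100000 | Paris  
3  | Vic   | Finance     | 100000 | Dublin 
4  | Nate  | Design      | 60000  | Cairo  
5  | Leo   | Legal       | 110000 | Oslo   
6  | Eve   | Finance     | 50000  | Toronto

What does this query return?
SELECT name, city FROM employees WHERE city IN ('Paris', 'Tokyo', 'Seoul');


Filtering: city IN ('Paris', 'Tokyo', 'Seoul')
Matching: 1 rows

1 rows:
Karen, Paris


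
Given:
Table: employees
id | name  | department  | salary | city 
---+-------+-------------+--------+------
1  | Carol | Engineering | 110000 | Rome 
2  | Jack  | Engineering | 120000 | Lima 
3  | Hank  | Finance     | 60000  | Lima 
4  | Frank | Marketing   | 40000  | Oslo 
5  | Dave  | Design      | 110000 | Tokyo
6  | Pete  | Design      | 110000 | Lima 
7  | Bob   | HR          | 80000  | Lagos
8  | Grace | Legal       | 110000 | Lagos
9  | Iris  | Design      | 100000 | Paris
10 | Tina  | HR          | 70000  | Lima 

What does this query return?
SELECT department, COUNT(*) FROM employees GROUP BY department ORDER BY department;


Assigning each row to its department group:
  Carol -> Engineering
  Jack -> Engineering
  Hank -> Finance
  Frank -> Marketing
  Dave -> Design
  Pete -> Design
  Bob -> HR
  Grace -> Legal
  Iris -> Design
  Tina -> HR


6 groups:
Design, 3
Engineering, 2
Finance, 1
HR, 2
Legal, 1
Marketing, 1


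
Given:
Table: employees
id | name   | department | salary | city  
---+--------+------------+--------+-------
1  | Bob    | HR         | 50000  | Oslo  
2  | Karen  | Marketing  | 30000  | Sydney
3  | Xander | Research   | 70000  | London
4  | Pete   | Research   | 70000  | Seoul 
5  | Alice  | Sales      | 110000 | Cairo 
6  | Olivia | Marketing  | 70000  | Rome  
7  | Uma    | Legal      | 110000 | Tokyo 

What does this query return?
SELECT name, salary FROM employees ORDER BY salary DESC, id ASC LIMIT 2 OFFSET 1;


Sort by salary DESC (id ASC tiebreak), then skip 1 and take 2
Rows 2 through 3

2 rows:
Uma, 110000
Xander, 70000


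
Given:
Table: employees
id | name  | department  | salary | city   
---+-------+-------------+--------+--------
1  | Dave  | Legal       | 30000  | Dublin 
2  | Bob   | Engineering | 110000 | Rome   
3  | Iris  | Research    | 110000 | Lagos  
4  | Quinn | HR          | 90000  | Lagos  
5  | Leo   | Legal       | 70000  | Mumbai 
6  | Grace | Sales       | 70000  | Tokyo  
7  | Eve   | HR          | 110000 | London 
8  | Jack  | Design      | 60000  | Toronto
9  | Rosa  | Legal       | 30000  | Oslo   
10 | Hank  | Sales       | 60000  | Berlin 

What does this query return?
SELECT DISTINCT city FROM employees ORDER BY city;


All 'city' values (row order): Dublin, Rome, Lagos, Lagos, Mumbai, Tokyo, London, Toronto, Oslo, Berlin
Removing duplicates leaves 9 unique value(s).

9 values:
Berlin
Dublin
Lagos
London
Mumbai
Oslo
Rome
Tokyo
Toronto


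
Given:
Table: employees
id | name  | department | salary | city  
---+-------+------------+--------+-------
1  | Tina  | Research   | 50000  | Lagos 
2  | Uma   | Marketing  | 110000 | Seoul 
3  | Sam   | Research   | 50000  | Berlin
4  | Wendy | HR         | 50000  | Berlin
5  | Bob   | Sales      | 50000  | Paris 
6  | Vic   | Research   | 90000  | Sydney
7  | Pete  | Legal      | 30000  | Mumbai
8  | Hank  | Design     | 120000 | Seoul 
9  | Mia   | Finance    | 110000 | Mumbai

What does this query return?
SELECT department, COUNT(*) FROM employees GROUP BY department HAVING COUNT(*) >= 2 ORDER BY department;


Groups with count >= 2:
  Research: 3 -> PASS
  Design: 1 -> filtered out
  Finance: 1 -> filtered out
  HR: 1 -> filtered out
  Legal: 1 -> filtered out
  Marketing: 1 -> filtered out
  Sales: 1 -> filtered out


1 groups:
Research, 3


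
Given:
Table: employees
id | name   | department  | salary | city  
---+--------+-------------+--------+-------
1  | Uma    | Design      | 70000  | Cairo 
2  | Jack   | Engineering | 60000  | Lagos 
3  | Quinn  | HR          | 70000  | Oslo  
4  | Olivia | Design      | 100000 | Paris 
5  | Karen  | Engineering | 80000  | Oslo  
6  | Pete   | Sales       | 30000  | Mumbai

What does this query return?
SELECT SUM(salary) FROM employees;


SUM(salary) = 70000 + 60000 + 70000 + 100000 + 80000 + 30000 = 410000

410000


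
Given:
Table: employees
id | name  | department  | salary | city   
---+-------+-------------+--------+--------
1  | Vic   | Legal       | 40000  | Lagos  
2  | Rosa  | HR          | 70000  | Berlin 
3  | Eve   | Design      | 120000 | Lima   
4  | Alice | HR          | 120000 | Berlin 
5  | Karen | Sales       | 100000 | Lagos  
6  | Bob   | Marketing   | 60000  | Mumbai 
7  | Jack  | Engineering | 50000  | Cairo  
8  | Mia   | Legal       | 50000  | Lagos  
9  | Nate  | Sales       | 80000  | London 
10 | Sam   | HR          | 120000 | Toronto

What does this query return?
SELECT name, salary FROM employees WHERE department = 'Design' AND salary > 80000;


Filtering: department = 'Design' AND salary > 80000
Matching: 1 rows

1 rows:
Eve, 120000


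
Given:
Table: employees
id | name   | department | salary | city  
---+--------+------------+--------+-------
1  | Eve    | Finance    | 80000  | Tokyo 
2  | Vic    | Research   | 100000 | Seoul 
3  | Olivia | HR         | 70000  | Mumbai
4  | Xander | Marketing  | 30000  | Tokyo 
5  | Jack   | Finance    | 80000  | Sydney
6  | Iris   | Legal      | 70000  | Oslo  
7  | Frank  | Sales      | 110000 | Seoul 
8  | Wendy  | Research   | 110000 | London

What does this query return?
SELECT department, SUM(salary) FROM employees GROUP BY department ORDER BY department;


Summing salary within each department:
  Finance: 80000 + 80000 = 160000
  HR: 70000 = 70000
  Legal: 70000 = 70000
  Marketing: 30000 = 30000
  Research: 100000 + 110000 = 210000
  Sales: 110000 = 110000


6 groups:
Finance, 160000
HR, 70000
Legal, 70000
Marketing, 30000
Research, 210000
Sales, 110000


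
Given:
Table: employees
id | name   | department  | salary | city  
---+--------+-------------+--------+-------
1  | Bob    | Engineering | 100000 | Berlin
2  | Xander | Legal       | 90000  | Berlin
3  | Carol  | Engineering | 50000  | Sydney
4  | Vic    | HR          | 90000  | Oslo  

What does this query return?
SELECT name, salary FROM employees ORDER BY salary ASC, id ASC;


Sorting by salary ASC, then id ASC for ties

4 rows:
Carol, 50000
Xander, 90000
Vic, 90000
Bob, 100000


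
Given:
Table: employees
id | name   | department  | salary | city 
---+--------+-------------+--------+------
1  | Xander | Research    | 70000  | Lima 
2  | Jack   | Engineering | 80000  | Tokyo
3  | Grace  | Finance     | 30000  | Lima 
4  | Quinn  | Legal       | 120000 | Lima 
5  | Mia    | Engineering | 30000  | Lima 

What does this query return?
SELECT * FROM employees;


SELECT * returns all 5 rows with all columns

5 rows:
1, Xander, Research, 70000, Lima
2, Jack, Engineering, 80000, Tokyo
3, Grace, Finance, 30000, Lima
4, Quinn, Legal, 120000, Lima
5, Mia, Engineering, 30000, Lima


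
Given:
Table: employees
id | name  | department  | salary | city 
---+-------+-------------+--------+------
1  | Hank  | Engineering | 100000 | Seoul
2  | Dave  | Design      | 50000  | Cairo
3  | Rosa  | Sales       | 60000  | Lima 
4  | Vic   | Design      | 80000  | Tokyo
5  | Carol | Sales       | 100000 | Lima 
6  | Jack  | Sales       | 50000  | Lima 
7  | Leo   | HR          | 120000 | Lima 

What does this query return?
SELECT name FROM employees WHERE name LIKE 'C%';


LIKE 'C%' matches names starting with 'C'
Matching: 1

1 rows:
Carol


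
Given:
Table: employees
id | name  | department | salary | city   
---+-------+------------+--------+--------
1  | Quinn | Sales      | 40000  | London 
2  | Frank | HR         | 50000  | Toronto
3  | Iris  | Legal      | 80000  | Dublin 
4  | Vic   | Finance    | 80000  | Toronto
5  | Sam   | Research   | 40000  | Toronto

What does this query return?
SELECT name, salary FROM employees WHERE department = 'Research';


Filtering: department = 'Research'
Matching rows: 1

1 rows:
Sam, 40000


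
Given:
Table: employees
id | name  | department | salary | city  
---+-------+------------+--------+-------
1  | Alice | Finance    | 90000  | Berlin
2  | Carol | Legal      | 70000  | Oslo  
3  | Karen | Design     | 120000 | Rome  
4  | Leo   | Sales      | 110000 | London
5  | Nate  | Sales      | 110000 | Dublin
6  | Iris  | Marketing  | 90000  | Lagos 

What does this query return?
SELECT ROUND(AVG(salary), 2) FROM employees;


SUM(salary) = 590000
COUNT = 6
ROUND(AVG, 2) = ROUND(590000 / 6, 2) = 98333.33

98333.33


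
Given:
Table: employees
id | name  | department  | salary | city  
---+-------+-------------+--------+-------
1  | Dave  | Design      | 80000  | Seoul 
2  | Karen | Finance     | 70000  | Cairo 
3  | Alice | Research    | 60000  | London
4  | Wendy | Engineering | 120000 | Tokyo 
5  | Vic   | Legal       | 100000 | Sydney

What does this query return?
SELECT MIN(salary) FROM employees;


Salaries: 80000, 70000, 60000, 120000, 100000
MIN = 60000

60000


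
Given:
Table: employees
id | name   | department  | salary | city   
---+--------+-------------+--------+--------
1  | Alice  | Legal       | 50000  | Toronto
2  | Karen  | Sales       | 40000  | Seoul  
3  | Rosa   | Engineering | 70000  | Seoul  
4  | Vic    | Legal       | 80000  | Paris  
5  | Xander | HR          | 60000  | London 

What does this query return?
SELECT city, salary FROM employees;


Projecting columns: city, salary

5 rows:
Toronto, 50000
Seoul, 40000
Seoul, 70000
Paris, 80000
London, 60000


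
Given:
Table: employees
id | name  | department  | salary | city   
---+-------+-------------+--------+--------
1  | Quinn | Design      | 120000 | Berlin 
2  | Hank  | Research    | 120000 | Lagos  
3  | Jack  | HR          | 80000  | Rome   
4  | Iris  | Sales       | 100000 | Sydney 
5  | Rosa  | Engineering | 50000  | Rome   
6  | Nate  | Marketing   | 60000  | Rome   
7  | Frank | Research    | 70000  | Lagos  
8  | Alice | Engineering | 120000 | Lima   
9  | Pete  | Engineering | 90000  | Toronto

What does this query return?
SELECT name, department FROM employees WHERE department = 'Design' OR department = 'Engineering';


Filtering: department = 'Design' OR 'Engineering'
Matching: 4 rows

4 rows:
Quinn, Design
Rosa, Engineering
Alice, Engineering
Pete, Engineering


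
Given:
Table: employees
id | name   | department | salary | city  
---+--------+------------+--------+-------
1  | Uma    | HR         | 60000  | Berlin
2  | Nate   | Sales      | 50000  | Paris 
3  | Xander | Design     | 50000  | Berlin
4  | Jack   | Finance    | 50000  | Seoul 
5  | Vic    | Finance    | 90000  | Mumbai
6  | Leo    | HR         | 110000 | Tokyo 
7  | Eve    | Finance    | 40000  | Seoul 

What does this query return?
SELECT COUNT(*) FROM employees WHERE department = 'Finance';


Counting rows where department = 'Finance'
  Jack -> MATCH
  Vic -> MATCH
  Eve -> MATCH


3


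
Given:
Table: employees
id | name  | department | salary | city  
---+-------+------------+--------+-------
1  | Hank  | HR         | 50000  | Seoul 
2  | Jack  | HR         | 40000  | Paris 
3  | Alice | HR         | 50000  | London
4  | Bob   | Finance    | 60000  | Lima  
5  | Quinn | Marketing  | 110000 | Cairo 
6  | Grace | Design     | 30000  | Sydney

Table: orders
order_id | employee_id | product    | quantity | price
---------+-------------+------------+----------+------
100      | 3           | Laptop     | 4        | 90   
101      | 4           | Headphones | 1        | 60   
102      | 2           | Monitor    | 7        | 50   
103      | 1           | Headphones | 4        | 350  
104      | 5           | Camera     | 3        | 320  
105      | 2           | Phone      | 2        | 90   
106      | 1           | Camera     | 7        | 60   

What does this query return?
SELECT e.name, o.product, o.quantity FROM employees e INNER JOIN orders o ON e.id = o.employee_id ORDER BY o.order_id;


Joining employees.id = orders.employee_id:
  employee Alice (id=3) -> order Laptop
  employee Bob (id=4) -> order Headphones
  employee Jack (id=2) -> order Monitor
  employee Hank (id=1) -> order Headphones
  employee Quinn (id=5) -> order Camera
  employee Jack (id=2) -> order Phone
  employee Hank (id=1) -> order Camera


7 rows:
Alice, Laptop, 4
Bob, Headphones, 1
Jack, Monitor, 7
Hank, Headphones, 4
Quinn, Camera, 3
Jack, Phone, 2
Hank, Camera, 7


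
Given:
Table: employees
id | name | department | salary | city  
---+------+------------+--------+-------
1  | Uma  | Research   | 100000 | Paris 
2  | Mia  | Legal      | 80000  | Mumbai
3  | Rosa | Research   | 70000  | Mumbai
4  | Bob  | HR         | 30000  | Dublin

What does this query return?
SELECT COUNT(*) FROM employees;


COUNT(*) counts all rows

4


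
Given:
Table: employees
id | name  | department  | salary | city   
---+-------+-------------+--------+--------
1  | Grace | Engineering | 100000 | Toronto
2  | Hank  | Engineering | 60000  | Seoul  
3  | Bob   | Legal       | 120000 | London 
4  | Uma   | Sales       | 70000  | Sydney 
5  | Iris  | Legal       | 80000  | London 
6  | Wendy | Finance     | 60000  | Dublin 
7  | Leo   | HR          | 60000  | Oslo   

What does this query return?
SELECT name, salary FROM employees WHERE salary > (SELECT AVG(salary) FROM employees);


Subquery: AVG(salary) = 78571.43
Filtering: salary > 78571.43
  Grace (100000) -> MATCH
  Bob (120000) -> MATCH
  Iris (80000) -> MATCH


3 rows:
Grace, 100000
Bob, 120000
Iris, 80000


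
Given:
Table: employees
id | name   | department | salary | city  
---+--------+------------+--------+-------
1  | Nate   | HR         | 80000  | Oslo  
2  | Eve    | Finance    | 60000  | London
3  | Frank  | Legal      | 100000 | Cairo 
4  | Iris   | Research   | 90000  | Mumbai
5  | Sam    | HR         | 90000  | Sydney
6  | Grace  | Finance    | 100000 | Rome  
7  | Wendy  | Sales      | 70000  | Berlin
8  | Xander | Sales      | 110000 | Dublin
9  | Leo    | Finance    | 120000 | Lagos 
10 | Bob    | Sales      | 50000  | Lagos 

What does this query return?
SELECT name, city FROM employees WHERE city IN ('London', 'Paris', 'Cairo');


Filtering: city IN ('London', 'Paris', 'Cairo')
Matching: 2 rows

2 rows:
Eve, London
Frank, Cairo


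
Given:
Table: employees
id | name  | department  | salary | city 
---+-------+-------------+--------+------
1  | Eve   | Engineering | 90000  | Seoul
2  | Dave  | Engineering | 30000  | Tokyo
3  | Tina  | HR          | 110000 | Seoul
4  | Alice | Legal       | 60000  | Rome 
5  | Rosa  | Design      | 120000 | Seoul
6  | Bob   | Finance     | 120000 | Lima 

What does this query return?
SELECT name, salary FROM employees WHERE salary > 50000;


Filtering: salary > 50000
Matching: 5 rows

5 rows:
Eve, 90000
Tina, 110000
Alice, 60000
Rosa, 120000
Bob, 120000


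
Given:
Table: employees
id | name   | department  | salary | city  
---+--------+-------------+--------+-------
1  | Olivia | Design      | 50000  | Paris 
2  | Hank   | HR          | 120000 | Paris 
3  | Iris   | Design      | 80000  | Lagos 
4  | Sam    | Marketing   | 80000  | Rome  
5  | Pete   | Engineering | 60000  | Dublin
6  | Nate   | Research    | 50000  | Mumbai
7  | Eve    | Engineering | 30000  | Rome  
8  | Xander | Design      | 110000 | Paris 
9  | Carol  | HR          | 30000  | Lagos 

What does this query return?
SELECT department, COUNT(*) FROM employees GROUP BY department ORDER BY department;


Assigning each row to its department group:
  Olivia -> Design
  Hank -> HR
  Iris -> Design
  Sam -> Marketing
  Pete -> Engineering
  Nate -> Research
  Eve -> Engineering
  Xander -> Design
  Carol -> HR


5 groups:
Design, 3
Engineering, 2
HR, 2
Marketing, 1
Research, 1


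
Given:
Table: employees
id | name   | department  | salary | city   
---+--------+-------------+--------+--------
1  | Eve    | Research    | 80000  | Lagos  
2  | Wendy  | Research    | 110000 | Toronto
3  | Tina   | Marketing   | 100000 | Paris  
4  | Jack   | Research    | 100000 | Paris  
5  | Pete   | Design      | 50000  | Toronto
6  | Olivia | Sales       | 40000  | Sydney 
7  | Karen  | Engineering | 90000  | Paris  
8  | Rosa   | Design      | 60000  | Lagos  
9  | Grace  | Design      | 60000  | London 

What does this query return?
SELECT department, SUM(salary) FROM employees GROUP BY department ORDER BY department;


Summing salary within each department:
  Design: 50000 + 60000 + 60000 = 170000
  Engineering: 90000 = 90000
  Marketing: 100000 = 100000
  Research: 80000 + 110000 + 100000 = 290000
  Sales: 40000 = 40000


5 groups:
Design, 170000
Engineering, 90000
Marketing, 100000
Research, 290000
Sales, 40000


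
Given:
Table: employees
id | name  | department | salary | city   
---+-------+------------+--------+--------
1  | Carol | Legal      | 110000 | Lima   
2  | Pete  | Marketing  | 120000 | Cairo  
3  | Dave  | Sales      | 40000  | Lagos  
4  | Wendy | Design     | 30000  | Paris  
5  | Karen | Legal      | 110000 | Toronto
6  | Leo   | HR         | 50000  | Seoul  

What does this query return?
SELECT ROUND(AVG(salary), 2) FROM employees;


SUM(salary) = 460000
COUNT = 6
ROUND(AVG, 2) = ROUND(460000 / 6, 2) = 76666.67

76666.67


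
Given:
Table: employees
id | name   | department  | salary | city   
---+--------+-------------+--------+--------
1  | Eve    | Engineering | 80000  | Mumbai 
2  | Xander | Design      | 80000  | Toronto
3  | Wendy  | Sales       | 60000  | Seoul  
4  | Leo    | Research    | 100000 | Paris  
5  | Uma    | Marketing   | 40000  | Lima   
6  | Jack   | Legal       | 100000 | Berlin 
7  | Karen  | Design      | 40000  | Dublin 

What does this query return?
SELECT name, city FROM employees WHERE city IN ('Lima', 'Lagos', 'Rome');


Filtering: city IN ('Lima', 'Lagos', 'Rome')
Matching: 1 rows

1 rows:
Uma, Lima


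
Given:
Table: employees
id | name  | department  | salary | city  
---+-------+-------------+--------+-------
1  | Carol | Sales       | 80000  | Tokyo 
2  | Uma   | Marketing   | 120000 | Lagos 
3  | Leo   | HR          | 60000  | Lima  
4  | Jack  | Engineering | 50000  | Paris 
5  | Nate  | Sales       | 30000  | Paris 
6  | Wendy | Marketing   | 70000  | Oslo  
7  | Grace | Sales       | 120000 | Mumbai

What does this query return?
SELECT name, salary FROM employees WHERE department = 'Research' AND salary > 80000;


Filtering: department = 'Research' AND salary > 80000
Matching: 0 rows

Empty result set (0 rows)


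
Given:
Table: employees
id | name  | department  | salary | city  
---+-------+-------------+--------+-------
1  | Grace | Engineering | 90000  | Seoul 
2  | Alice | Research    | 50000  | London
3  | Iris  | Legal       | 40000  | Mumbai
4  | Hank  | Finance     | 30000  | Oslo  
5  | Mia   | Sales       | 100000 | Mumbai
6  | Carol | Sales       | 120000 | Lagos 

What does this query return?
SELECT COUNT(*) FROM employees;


COUNT(*) counts all rows

6


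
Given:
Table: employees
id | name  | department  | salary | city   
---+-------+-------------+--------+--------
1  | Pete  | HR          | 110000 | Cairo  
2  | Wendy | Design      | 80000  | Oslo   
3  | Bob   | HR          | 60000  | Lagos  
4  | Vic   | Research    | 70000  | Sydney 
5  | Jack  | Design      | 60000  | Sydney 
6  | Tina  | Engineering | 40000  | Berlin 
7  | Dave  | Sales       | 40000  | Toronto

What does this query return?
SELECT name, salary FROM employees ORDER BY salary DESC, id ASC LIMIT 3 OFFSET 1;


Sort by salary DESC (id ASC tiebreak), then skip 1 and take 3
Rows 2 through 4

3 rows:
Wendy, 80000
Vic, 70000
Bob, 60000


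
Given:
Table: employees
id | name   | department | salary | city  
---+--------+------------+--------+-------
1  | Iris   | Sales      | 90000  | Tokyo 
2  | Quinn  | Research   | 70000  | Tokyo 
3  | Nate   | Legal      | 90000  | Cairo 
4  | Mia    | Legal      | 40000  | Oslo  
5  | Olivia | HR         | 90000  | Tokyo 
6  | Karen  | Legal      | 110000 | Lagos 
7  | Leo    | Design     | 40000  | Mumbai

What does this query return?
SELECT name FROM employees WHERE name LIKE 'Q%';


LIKE 'Q%' matches names starting with 'Q'
Matching: 1

1 rows:
Quinn


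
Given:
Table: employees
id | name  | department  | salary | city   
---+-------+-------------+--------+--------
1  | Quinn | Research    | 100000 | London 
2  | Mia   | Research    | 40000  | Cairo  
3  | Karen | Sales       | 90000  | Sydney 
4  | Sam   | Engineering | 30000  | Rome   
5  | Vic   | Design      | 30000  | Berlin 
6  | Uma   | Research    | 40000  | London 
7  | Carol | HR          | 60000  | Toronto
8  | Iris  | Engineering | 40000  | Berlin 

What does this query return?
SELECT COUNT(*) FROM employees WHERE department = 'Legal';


Counting rows where department = 'Legal'


0


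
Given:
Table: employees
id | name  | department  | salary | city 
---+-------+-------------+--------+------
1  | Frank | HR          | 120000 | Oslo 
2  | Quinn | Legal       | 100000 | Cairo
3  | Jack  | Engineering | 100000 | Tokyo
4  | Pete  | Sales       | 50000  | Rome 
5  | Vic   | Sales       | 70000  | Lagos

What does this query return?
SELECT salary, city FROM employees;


Projecting columns: salary, city

5 rows:
120000, Oslo
100000, Cairo
100000, Tokyo
50000, Rome
70000, Lagos


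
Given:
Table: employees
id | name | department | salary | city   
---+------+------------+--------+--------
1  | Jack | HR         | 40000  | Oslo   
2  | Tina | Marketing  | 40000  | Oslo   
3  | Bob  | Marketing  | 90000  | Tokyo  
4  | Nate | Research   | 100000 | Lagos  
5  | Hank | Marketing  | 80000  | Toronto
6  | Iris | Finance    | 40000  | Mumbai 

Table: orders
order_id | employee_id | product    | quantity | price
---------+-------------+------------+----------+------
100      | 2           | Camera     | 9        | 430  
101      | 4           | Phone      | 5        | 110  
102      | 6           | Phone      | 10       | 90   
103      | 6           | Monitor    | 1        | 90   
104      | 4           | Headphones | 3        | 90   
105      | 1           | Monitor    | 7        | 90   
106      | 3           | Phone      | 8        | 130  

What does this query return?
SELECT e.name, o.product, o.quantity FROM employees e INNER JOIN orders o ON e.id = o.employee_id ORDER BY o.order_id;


Joining employees.id = orders.employee_id:
  employee Tina (id=2) -> order Camera
  employee Nate (id=4) -> order Phone
  employee Iris (id=6) -> order Phone
  employee Iris (id=6) -> order Monitor
  employee Nate (id=4) -> order Headphones
  employee Jack (id=1) -> order Monitor
  employee Bob (id=3) -> order Phone


7 rows:
Tina, Camera, 9
Nate, Phone, 5
Iris, Phone, 10
Iris, Monitor, 1
Nate, Headphones, 3
Jack, Monitor, 7
Bob, Phone, 8


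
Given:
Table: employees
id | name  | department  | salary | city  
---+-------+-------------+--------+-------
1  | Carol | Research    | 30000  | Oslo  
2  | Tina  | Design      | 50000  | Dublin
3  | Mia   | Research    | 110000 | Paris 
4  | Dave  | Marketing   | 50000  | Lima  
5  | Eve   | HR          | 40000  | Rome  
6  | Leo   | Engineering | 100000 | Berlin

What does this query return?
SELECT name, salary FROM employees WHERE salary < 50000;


Filtering: salary < 50000
Matching: 2 rows

2 rows:
Carol, 30000
Eve, 40000


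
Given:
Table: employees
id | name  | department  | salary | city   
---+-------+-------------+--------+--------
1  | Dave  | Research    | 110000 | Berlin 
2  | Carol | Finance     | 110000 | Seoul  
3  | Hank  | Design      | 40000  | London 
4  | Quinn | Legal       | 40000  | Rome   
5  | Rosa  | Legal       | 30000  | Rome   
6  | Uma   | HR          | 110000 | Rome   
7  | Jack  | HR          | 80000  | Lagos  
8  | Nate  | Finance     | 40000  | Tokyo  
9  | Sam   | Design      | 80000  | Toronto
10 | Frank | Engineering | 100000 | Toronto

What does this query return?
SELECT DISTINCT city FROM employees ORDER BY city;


All 'city' values (row order): Berlin, Seoul, London, Rome, Rome, Rome, Lagos, Tokyo, Toronto, Toronto
Removing duplicates leaves 7 unique value(s).

7 values:
Berlin
Lagos
London
Rome
Seoul
Tokyo
Toronto


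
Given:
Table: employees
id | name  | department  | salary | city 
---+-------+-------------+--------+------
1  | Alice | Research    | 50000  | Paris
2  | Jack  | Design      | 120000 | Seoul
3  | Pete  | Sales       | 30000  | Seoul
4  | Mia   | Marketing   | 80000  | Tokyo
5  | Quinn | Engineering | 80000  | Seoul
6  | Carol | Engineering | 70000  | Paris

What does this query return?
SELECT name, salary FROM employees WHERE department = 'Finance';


Filtering: department = 'Finance'
Matching rows: 0

Empty result set (0 rows)


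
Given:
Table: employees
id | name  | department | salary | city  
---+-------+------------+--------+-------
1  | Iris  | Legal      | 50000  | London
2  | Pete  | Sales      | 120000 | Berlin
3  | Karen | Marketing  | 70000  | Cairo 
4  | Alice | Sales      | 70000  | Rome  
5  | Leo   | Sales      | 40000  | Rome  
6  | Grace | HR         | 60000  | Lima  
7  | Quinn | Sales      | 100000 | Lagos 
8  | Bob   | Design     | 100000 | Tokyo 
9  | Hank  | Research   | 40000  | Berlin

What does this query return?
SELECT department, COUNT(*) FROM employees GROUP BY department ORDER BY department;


Assigning each row to its department group:
  Iris -> Legal
  Pete -> Sales
  Karen -> Marketing
  Alice -> Sales
  Leo -> Sales
  Grace -> HR
  Quinn -> Sales
  Bob -> Design
  Hank -> Research


6 groups:
Design, 1
HR, 1
Legal, 1
Marketing, 1
Research, 1
Sales, 4


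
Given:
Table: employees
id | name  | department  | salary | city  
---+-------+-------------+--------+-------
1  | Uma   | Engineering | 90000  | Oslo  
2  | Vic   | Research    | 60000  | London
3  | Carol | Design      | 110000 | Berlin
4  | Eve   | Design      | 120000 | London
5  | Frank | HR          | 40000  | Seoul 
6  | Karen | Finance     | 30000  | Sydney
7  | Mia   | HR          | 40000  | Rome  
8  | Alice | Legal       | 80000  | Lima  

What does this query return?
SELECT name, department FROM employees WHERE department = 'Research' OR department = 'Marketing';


Filtering: department = 'Research' OR 'Marketing'
Matching: 1 rows

1 rows:
Vic, Research


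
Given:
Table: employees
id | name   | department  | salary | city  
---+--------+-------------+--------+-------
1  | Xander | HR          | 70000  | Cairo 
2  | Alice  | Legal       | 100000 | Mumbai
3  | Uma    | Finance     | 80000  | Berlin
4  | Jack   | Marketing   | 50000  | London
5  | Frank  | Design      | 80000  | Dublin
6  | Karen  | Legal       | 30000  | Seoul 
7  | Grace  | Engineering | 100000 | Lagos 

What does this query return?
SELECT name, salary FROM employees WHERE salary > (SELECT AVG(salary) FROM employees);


Subquery: AVG(salary) = 72857.14
Filtering: salary > 72857.14
  Alice (100000) -> MATCH
  Uma (80000) -> MATCH
  Frank (80000) -> MATCH
  Grace (100000) -> MATCH


4 rows:
Alice, 100000
Uma, 80000
Frank, 80000
Grace, 100000


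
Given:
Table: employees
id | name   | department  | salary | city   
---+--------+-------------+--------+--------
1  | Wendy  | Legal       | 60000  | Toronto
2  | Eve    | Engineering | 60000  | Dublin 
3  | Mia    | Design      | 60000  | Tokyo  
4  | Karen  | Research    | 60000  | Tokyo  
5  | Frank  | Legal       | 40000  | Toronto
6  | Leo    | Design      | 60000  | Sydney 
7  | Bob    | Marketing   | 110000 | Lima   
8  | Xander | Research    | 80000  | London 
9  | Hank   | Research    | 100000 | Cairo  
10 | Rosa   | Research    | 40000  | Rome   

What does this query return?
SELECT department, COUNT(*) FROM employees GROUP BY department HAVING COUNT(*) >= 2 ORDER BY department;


Groups with count >= 2:
  Design: 2 -> PASS
  Legal: 2 -> PASS
  Research: 4 -> PASS
  Engineering: 1 -> filtered out
  Marketing: 1 -> filtered out


3 groups:
Design, 2
Legal, 2
Research, 4


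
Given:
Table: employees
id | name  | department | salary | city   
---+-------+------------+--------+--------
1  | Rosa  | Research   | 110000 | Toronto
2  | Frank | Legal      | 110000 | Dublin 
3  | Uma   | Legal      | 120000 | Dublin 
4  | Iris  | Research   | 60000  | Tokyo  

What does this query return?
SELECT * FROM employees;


SELECT * returns all 4 rows with all columns

4 rows:
1, Rosa, Research, 110000, Toronto
2, Frank, Legal, 110000, Dublin
3, Uma, Legal, 120000, Dublin
4, Iris, Research, 60000, Tokyo


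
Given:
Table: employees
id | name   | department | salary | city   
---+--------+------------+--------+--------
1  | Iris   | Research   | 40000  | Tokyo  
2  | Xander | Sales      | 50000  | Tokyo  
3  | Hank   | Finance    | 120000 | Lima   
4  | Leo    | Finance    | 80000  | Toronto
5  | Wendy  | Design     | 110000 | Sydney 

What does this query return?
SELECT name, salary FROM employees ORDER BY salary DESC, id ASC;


Sorting by salary DESC, then id ASC for ties

5 rows:
Hank, 120000
Wendy, 110000
Leo, 80000
Xander, 50000
Iris, 40000


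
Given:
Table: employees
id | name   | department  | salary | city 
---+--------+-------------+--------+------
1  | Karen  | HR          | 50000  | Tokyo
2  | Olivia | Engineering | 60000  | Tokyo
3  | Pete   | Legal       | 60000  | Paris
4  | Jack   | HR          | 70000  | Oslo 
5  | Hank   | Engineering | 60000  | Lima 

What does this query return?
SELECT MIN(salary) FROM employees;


Salaries: 50000, 60000, 60000, 70000, 60000
MIN = 50000

50000


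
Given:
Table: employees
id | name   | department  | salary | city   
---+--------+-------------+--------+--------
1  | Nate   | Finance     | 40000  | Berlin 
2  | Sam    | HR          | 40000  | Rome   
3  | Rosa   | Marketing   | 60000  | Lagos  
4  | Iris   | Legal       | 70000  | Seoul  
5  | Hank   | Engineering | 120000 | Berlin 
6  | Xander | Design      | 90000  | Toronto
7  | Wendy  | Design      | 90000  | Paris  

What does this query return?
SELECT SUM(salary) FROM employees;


SUM(salary) = 40000 + 40000 + 60000 + 70000 + 120000 + 90000 + 90000 = 510000

510000


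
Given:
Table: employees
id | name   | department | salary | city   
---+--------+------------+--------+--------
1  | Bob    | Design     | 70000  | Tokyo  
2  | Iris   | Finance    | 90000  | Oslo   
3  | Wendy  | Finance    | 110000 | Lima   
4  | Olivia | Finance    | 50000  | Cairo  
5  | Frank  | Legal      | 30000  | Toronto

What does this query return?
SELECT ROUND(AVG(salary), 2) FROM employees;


SUM(salary) = 350000
COUNT = 5
ROUND(AVG, 2) = ROUND(350000 / 5, 2) = 70000.0

70000.0


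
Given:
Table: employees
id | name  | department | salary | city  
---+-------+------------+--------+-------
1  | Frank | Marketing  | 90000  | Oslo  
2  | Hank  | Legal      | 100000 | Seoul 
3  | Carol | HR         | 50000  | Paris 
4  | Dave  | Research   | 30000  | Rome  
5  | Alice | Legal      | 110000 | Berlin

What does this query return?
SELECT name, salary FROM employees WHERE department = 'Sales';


Filtering: department = 'Sales'
Matching rows: 0

Empty result set (0 rows)


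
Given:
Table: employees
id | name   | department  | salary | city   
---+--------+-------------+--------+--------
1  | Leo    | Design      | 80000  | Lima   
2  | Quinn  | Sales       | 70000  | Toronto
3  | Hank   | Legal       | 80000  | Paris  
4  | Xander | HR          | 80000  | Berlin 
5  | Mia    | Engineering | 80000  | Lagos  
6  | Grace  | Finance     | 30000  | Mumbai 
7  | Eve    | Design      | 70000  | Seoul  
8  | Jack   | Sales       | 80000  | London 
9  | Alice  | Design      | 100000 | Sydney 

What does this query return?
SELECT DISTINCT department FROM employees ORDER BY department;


All 'department' values (row order): Design, Sales, Legal, HR, Engineering, Finance, Design, Sales, Design
Removing duplicates leaves 6 unique value(s).

6 values:
Design
Engineering
Finance
HR
Legal
Sales


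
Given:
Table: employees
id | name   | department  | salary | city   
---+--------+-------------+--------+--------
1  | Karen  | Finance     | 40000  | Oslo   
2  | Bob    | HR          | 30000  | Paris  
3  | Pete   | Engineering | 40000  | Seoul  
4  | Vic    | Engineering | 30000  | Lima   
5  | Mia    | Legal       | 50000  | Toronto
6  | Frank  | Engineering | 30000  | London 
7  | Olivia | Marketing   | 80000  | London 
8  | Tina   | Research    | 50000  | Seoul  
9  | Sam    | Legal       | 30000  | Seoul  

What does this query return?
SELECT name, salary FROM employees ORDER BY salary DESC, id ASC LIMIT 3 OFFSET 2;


Sort by salary DESC (id ASC tiebreak), then skip 2 and take 3
Rows 3 through 5

3 rows:
Tina, 50000
Karen, 40000
Pete, 40000


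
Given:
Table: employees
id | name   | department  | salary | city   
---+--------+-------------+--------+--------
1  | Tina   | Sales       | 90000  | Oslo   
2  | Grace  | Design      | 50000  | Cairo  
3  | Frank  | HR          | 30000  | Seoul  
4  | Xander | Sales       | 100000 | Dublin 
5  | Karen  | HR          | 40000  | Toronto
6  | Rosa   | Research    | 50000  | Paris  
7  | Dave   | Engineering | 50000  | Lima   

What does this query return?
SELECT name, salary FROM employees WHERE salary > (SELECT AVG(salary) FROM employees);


Subquery: AVG(salary) = 58571.43
Filtering: salary > 58571.43
  Tina (90000) -> MATCH
  Xander (100000) -> MATCH


2 rows:
Tina, 90000
Xander, 100000


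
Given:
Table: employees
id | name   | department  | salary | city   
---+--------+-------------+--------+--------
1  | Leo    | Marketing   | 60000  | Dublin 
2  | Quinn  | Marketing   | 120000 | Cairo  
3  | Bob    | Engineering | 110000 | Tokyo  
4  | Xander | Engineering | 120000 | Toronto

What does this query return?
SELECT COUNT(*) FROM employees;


COUNT(*) counts all rows

4


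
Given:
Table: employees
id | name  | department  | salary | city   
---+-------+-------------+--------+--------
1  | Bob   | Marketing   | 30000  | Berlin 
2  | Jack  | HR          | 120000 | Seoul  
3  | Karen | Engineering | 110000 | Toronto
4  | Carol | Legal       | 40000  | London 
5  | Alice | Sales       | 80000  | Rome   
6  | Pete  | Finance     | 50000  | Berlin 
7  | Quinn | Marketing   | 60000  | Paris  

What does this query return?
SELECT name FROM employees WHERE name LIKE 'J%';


LIKE 'J%' matches names starting with 'J'
Matching: 1

1 rows:
Jack


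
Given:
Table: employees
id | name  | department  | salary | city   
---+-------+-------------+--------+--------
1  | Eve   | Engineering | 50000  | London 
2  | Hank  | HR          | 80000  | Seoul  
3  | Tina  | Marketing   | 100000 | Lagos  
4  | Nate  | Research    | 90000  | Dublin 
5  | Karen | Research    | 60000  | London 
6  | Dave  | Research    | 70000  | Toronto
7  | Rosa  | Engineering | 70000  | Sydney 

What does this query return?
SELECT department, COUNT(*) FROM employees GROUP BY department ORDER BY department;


Assigning each row to its department group:
  Eve -> Engineering
  Hank -> HR
  Tina -> Marketing
  Nate -> Research
  Karen -> Research
  Dave -> Research
  Rosa -> Engineering


4 groups:
Engineering, 2
HR, 1
Marketing, 1
Research, 3


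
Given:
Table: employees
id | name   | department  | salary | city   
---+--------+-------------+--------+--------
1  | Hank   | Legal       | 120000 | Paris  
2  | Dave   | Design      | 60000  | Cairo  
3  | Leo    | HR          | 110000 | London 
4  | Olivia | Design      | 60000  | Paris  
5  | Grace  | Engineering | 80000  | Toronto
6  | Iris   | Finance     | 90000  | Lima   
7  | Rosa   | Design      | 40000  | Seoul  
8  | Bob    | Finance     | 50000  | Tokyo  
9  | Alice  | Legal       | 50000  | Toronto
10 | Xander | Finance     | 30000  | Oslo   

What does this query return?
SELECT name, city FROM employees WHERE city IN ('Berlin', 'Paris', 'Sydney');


Filtering: city IN ('Berlin', 'Paris', 'Sydney')
Matching: 2 rows

2 rows:
Hank, Paris
Olivia, Paris


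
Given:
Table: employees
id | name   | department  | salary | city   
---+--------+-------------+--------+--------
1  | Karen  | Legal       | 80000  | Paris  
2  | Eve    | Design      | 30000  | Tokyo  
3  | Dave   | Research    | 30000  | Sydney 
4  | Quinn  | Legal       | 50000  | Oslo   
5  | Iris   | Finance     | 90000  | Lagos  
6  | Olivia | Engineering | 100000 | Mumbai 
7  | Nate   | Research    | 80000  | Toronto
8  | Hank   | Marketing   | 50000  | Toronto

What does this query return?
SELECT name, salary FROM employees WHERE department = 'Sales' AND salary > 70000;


Filtering: department = 'Sales' AND salary > 70000
Matching: 0 rows

Empty result set (0 rows)


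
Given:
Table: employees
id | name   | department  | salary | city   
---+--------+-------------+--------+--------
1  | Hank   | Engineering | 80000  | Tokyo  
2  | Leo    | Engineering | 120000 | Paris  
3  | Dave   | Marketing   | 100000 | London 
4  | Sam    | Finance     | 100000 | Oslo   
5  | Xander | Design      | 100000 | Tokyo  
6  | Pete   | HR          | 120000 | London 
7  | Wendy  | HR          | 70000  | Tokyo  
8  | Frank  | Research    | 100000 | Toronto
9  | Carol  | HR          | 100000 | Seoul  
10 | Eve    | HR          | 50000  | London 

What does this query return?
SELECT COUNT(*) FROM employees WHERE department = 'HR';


Counting rows where department = 'HR'
  Pete -> MATCH
  Wendy -> MATCH
  Carol -> MATCH
  Eve -> MATCH


4


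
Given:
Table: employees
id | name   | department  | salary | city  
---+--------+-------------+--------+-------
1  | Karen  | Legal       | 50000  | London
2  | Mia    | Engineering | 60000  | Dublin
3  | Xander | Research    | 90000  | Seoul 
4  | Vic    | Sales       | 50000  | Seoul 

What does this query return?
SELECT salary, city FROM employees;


Projecting columns: salary, city

4 rows:
50000, London
60000, Dublin
90000, Seoul
50000, Seoul


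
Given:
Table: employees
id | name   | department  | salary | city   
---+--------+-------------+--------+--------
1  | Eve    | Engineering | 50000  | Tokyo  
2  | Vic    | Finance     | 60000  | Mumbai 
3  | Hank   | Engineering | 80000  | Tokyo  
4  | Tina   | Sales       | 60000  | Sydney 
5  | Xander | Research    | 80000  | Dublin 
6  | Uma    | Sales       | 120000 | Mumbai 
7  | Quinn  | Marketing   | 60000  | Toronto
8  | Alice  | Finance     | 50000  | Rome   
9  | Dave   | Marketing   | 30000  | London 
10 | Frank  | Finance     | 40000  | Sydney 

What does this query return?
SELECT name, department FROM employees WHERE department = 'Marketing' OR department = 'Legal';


Filtering: department = 'Marketing' OR 'Legal'
Matching: 2 rows

2 rows:
Quinn, Marketing
Dave, Marketing
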